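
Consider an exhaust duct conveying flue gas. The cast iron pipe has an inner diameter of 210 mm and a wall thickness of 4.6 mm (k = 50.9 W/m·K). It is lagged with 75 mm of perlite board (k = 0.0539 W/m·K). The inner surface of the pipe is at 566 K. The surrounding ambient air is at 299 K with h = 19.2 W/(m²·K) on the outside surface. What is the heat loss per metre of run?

q′ ≈ 169 W/m

Radial resistances (cylindrical: R_cond = ln(r_o/r_i)/(2πkL), R_conv = 1/(h·2πrL)):
R_cast iron pipe wall = ln(109.6/105)/(2π×50.9×1) = 1.341×10^-4 K/W
R_perlite board = ln(184.6/109.6)/(2π×0.0539×1) = 1.539 K/W
R_outer film = 1/(h_o·2πr_oL) = 1/(19.2×2π×0.1846×1) = 0.0449 K/W
R_total = 1.584 K/W
Q = ΔT/R_total = 267/1.584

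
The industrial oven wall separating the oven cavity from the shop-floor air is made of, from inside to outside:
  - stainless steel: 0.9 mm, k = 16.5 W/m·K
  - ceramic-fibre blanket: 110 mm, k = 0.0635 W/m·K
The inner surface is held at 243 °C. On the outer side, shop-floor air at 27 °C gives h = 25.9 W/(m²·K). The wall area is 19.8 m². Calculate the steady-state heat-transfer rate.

Q ≈ 2410 W

Treating each layer as a thermal resistance in series:
R_stainless steel = L/(kA) = 0.0009/(16.5×19.8) = 2.755×10^-6 K/W
R_ceramic-fibre blanket = L/(kA) = 0.11/(0.0635×19.8) = 0.08749 K/W
R_outer film = 1/(h_o·A) = 1/(25.9×19.8) = 0.00195 K/W
R_total = 0.08944 K/W
Q = ΔT / R_total = 216 / 0.08944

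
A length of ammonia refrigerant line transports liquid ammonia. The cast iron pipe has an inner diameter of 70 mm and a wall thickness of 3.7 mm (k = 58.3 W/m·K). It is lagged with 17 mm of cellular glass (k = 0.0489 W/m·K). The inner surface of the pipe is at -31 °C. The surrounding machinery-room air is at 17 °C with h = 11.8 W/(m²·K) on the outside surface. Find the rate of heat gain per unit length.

Cylindrical conduction, so R = ln(r₂/r₁)/(2πkL) per layer, in series:
R_cast iron pipe wall = ln(38.7/35)/(2π×58.3×1) = 2.743×10^-4 K/W
R_cellular glass = ln(55.7/38.7)/(2π×0.0489×1) = 1.185 K/W
R_outer film = 1/(h_o·2πr_oL) = 1/(11.8×2π×0.0557×1) = 0.2421 K/W
R_total = 1.428 K/W
Q = ΔT/R_total = 48/1.428

q′ ≈ 33.6 W/m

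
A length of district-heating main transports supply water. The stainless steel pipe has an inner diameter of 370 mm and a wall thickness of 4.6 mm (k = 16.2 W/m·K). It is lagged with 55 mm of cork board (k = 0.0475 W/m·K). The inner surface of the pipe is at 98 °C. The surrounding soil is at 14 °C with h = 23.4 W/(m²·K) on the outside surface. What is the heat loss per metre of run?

Radial resistances (cylindrical: R_cond = ln(r_o/r_i)/(2πkL), R_conv = 1/(h·2πrL)):
R_stainless steel pipe wall = ln(189.6/185)/(2π×16.2×1) = 2.413×10^-4 K/W
R_cork board = ln(244.6/189.6)/(2π×0.0475×1) = 0.8534 K/W
R_outer film = 1/(h_o·2πr_oL) = 1/(23.4×2π×0.2446×1) = 0.02781 K/W
R_total = 0.8815 K/W
Q = ΔT/R_total = 84/0.8815

q′ ≈ 95.3 W/m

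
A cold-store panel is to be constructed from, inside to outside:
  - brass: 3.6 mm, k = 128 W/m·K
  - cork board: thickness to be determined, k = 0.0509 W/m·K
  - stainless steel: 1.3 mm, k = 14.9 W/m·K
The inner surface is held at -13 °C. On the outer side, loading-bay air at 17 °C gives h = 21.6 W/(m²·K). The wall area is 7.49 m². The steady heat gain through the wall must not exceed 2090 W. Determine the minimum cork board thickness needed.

L ≈ 3.11 mm

Thermal resistances in series:
R_brass = L/(kA) = 0.0036/(128×7.49) = 3.755×10^-6 K/W
R_stainless steel = L/(kA) = 0.0013/(14.9×7.49) = 1.165×10^-5 K/W
R_outer film = 1/(h_o·A) = 1/(21.6×7.49) = 0.006181 K/W
Sum of the known resistances R_other = 0.006196 K/W
Required total resistance R_tot = ΔT/Q_allow = 30/2090 = 0.01435 K/W
R_cork board = R_tot − R_other = 0.008158 K/W
L = R·k·A = 0.008158×0.0509×7.49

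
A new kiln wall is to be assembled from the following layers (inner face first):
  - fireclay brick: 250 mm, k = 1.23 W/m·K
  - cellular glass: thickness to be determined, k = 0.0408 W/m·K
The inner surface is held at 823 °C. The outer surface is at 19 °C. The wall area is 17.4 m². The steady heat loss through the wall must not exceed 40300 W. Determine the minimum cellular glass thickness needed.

Series thermal resistances:
R_fireclay brick = L/(kA) = 0.25/(1.23×17.4) = 0.01168 K/W
Sum of the known resistances R_other = 0.01168 K/W
Required total resistance R_tot = ΔT/Q_allow = 804/40300 = 0.01995 K/W
R_cellular glass = R_tot − R_other = 0.008269 K/W
L = R·k·A = 0.008269×0.0408×17.4

L ≈ 5.87 mm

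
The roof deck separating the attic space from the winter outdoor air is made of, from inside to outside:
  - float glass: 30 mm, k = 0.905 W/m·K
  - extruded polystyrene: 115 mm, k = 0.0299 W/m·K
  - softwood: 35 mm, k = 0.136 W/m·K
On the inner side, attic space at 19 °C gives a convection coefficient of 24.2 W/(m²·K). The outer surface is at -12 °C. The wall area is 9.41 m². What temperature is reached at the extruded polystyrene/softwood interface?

Using the resistance-network approach (series):
R_inner film = 1/(h_i·A) = 1/(24.2×9.41) = 0.004391 K/W
R_float glass = L/(kA) = 0.03/(0.905×9.41) = 0.003523 K/W
R_extruded polystyrene = L/(kA) = 0.115/(0.0299×9.41) = 0.4087 K/W
R_softwood = L/(kA) = 0.035/(0.136×9.41) = 0.02735 K/W
R_total = 0.444 K/W;  Q = ΔT/R_total = 31/0.444 = 69.82 W
T_interface = T_inner − Q·ΣR(inner→interface) = 19 − 69.8×0.4166

T ≈ -10.1 °C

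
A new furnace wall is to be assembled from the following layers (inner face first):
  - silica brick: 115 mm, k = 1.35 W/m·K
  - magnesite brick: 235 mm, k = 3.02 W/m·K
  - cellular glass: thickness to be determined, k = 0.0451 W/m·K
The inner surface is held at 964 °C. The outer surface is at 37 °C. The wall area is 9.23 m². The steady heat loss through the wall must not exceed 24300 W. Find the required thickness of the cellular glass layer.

L ≈ 8.53 mm

Thermal resistances in series:
R_silica brick = L/(kA) = 0.115/(1.35×9.23) = 0.009229 K/W
R_magnesite brick = L/(kA) = 0.235/(3.02×9.23) = 0.008431 K/W
Sum of the known resistances R_other = 0.01766 K/W
Required total resistance R_tot = ΔT/Q_allow = 927/24300 = 0.03815 K/W
R_cellular glass = R_tot − R_other = 0.02049 K/W
L = R·k·A = 0.02049×0.0451×9.23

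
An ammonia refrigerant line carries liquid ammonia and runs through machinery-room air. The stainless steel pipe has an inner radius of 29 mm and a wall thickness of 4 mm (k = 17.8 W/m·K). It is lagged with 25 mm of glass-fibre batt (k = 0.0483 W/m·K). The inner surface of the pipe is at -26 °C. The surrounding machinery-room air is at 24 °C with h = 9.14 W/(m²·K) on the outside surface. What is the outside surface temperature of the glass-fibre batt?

T ≈ 17 °C

Cylindrical conduction, so R = ln(r₂/r₁)/(2πkL) per layer, in series:
R_stainless steel pipe wall = ln(33/29)/(2π×17.8×1) = 0.001155 K/W
R_glass-fibre batt = ln(58/33)/(2π×0.0483×1) = 1.858 K/W
R_outer film = 1/(h_o·2πr_oL) = 1/(9.14×2π×0.058×1) = 0.3002 K/W
R_total = 2.16 K/W
Q = ΔT/R_total = 50/2.16
Q = 23.2 W/m
T_interface = T_inner + Q·ΣR(inner→interface) = -26 + 23.2×1.859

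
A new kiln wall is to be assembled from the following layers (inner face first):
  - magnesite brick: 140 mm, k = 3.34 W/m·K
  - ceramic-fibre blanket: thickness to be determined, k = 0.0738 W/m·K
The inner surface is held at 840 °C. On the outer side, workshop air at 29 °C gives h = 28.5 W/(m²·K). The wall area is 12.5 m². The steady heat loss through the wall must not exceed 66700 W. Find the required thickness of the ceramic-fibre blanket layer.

L ≈ 5.53 mm

Using the resistance-network approach (series):
R_magnesite brick = L/(kA) = 0.14/(3.34×12.5) = 0.003353 K/W
R_outer film = 1/(h_o·A) = 1/(28.5×12.5) = 0.002807 K/W
Sum of the known resistances R_other = 0.00616 K/W
Required total resistance R_tot = ΔT/Q_allow = 811/66700 = 0.01216 K/W
R_ceramic-fibre blanket = R_tot − R_other = 0.005999 K/W
L = R·k·A = 0.005999×0.0738×12.5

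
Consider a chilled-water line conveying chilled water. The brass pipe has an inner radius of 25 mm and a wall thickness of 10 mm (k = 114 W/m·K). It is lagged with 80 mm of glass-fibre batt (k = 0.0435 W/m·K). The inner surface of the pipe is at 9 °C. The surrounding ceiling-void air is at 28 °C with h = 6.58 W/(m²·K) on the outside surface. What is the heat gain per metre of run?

Per-layer cylindrical resistances, series-summed:
R_brass pipe wall = ln(35/25)/(2π×114×1) = 4.697×10^-4 K/W
R_glass-fibre batt = ln(115/35)/(2π×0.0435×1) = 4.352 K/W
R_outer film = 1/(h_o·2πr_oL) = 1/(6.58×2π×0.115×1) = 0.2103 K/W
R_total = 4.563 K/W
Q = ΔT/R_total = 19/4.563

q′ ≈ 4.16 W/m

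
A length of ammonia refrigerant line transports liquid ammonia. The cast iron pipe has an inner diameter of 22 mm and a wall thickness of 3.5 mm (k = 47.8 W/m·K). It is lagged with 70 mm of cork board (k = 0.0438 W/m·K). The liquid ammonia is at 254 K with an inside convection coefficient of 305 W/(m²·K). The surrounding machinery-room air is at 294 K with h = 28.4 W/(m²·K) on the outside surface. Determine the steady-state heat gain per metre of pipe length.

For a radial system each layer contributes R = ln(r_out/r_in)/(2πkL); films add R = 1/(hA).
R_inner film = 1/(h_i·2πr₁L) = 1/(305×2π×0.011×1) = 0.04744 K/W
R_cast iron pipe wall = ln(14.5/11)/(2π×47.8×1) = 9.198×10^-4 K/W
R_cork board = ln(84.5/14.5)/(2π×0.0438×1) = 6.405 K/W
R_outer film = 1/(h_o·2πr_oL) = 1/(28.4×2π×0.0845×1) = 0.06632 K/W
R_total = 6.519 K/W
Q = ΔT/R_total = 40/6.519

q′ ≈ 6.14 W/m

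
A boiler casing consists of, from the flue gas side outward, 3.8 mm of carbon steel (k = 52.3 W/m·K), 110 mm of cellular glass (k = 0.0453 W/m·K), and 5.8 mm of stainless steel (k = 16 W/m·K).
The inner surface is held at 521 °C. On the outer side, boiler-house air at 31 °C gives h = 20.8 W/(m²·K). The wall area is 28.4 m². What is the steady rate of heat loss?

Series thermal resistances:
R_carbon steel = L/(kA) = 0.0038/(52.3×28.4) = 2.558×10^-6 K/W
R_cellular glass = L/(kA) = 0.11/(0.0453×28.4) = 0.0855 K/W
R_stainless steel = L/(kA) = 0.0058/(16×28.4) = 1.276×10^-5 K/W
R_outer film = 1/(h_o·A) = 1/(20.8×28.4) = 0.001693 K/W
R_total = 0.08721 K/W
Q = ΔT / R_total = 490 / 0.08721

Q ≈ 5620 W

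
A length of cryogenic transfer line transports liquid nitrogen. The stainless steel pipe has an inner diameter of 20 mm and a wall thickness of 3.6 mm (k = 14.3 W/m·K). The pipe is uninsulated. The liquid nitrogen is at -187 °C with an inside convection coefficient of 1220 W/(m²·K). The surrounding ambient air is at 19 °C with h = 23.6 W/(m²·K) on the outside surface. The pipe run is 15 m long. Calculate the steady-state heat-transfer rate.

Q ≈ 6030 W

Radial resistances (cylindrical: R_cond = ln(r_o/r_i)/(2πkL), R_conv = 1/(h·2πrL)):
R_inner film = 1/(h_i·2πr₁L) = 1/(1220×2π×0.01×15) = 8.697×10^-4 K/W
R_stainless steel pipe wall = ln(13.6/10)/(2π×14.3×15) = 2.281×10^-4 K/W
R_outer film = 1/(h_o·2πr_oL) = 1/(23.6×2π×0.0136×15) = 0.03306 K/W
R_total = 0.03416 K/W
Q = ΔT/R_total = 206/0.03416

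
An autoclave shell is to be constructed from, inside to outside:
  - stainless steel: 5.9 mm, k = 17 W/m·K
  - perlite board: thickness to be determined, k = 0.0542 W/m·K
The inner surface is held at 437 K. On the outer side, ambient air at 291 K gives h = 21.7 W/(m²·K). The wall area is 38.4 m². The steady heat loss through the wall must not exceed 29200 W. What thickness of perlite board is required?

L ≈ 7.89 mm

Treating each layer as a thermal resistance in series:
R_stainless steel = L/(kA) = 0.0059/(17×38.4) = 9.038×10^-6 K/W
R_outer film = 1/(h_o·A) = 1/(21.7×38.4) = 0.0012 K/W
Sum of the known resistances R_other = 0.001209 K/W
Required total resistance R_tot = ΔT/Q_allow = 146/29200 = 0.005 K/W
R_perlite board = R_tot − R_other = 0.003791 K/W
L = R·k·A = 0.003791×0.0542×38.4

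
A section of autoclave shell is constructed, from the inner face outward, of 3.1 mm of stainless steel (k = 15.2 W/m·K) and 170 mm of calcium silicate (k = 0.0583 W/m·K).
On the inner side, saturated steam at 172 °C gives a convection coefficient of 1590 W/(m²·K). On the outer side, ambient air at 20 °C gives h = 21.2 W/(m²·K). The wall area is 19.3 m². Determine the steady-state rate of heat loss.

Q ≈ 990 W

Using the resistance-network approach (series):
R_inner film = 1/(h_i·A) = 1/(1590×19.3) = 3.259×10^-5 K/W
R_stainless steel = L/(kA) = 0.0031/(15.2×19.3) = 1.057×10^-5 K/W
R_calcium silicate = L/(kA) = 0.17/(0.0583×19.3) = 0.1511 K/W
R_outer film = 1/(h_o·A) = 1/(21.2×19.3) = 0.002444 K/W
R_total = 0.1536 K/W
Q = ΔT / R_total = 152 / 0.1536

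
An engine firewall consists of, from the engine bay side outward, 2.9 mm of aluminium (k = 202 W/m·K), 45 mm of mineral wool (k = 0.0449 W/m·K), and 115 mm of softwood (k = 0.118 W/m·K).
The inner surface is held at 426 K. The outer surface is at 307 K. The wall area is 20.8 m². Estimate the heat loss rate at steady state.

Thermal resistances in series:
R_aluminium = L/(kA) = 0.0029/(202×20.8) = 6.902×10^-7 K/W
R_mineral wool = L/(kA) = 0.045/(0.0449×20.8) = 0.04818 K/W
R_softwood = L/(kA) = 0.115/(0.118×20.8) = 0.04685 K/W
R_total = 0.09504 K/W
Q = ΔT / R_total = 119 / 0.09504

Q ≈ 1250 W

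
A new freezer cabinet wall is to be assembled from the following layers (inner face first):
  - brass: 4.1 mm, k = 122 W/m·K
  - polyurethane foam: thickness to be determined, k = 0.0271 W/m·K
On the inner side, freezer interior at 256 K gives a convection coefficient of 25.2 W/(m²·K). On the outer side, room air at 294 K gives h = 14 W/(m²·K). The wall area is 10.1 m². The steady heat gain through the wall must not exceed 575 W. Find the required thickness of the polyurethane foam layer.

L ≈ 15.1 mm

Series thermal resistances:
R_inner film = 1/(h_i·A) = 1/(25.2×10.1) = 0.003929 K/W
R_brass = L/(kA) = 0.0041/(122×10.1) = 3.327×10^-6 K/W
R_outer film = 1/(h_o·A) = 1/(14×10.1) = 0.007072 K/W
Sum of the known resistances R_other = 0.011 K/W
Required total resistance R_tot = ΔT/Q_allow = 38/575 = 0.06609 K/W
R_polyurethane foam = R_tot − R_other = 0.05508 K/W
L = R·k·A = 0.05508×0.0271×10.1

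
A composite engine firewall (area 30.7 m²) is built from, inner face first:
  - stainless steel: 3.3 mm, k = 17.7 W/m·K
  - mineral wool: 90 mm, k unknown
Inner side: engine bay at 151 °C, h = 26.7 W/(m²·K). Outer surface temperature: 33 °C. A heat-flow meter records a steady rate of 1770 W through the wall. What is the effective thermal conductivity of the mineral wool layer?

k ≈ 0.0448 W/(m·K)

Model the wall as resistances in series:
R_inner film = 1/(h_i·A) = 1/(26.7×30.7) = 0.00122 K/W
R_stainless steel = L/(kA) = 0.0033/(17.7×30.7) = 6.073×10^-6 K/W
Sum of known resistances R_other = 0.001226 K/W
Total R = ΔT/Q = 118/1770 = 0.06667 K/W
R_mineral wool = R_total − R_other = 0.06544 K/W
k = L/(R·A) = 0.09/(0.06544×30.7)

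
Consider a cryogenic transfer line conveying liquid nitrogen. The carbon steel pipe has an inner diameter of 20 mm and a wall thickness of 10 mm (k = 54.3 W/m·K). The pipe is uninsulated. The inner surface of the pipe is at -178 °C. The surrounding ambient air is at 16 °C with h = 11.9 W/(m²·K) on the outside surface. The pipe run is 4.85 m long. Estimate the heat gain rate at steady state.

Cylindrical conduction, so R = ln(r₂/r₁)/(2πkL) per layer, in series:
R_carbon steel pipe wall = ln(20/10)/(2π×54.3×4.85) = 4.189×10^-4 K/W
R_outer film = 1/(h_o·2πr_oL) = 1/(11.9×2π×0.02×4.85) = 0.1379 K/W
R_total = 0.1383 K/W
Q = ΔT/R_total = 194/0.1383

Q ≈ 1400 W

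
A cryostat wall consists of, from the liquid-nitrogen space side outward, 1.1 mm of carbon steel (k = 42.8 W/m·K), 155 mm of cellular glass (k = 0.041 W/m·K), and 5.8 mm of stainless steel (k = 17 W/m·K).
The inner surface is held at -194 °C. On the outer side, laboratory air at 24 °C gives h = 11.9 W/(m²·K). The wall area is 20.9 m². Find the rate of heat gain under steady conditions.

Q ≈ 1180 W

Model the wall as resistances in series:
R_carbon steel = L/(kA) = 0.0011/(42.8×20.9) = 1.23×10^-6 K/W
R_cellular glass = L/(kA) = 0.155/(0.041×20.9) = 0.1809 K/W
R_stainless steel = L/(kA) = 0.0058/(17×20.9) = 1.632×10^-5 K/W
R_outer film = 1/(h_o·A) = 1/(11.9×20.9) = 0.004021 K/W
R_total = 0.1849 K/W
Q = ΔT / R_total = 218 / 0.1849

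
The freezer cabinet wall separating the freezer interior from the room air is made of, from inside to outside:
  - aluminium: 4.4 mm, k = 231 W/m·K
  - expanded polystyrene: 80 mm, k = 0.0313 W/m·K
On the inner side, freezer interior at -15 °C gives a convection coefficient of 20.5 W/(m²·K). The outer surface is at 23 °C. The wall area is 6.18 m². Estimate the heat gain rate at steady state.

Treating each layer as a thermal resistance in series:
R_inner film = 1/(h_i·A) = 1/(20.5×6.18) = 0.007893 K/W
R_aluminium = L/(kA) = 0.0044/(231×6.18) = 3.082×10^-6 K/W
R_expanded polystyrene = L/(kA) = 0.08/(0.0313×6.18) = 0.4136 K/W
R_total = 0.4215 K/W
Q = ΔT / R_total = 38 / 0.4215

Q ≈ 90.2 W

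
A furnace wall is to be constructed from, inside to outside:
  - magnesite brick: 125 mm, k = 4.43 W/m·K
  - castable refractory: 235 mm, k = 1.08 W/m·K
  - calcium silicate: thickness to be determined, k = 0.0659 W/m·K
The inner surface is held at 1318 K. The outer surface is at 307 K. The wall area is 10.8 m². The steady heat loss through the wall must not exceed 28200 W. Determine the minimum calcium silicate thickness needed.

Using the resistance-network approach (series):
R_magnesite brick = L/(kA) = 0.125/(4.43×10.8) = 0.002613 K/W
R_castable refractory = L/(kA) = 0.235/(1.08×10.8) = 0.02015 K/W
Sum of the known resistances R_other = 0.02276 K/W
Required total resistance R_tot = ΔT/Q_allow = 1011/28200 = 0.03585 K/W
R_calcium silicate = R_tot − R_other = 0.01309 K/W
L = R·k·A = 0.01309×0.0659×10.8

L ≈ 9.32 mm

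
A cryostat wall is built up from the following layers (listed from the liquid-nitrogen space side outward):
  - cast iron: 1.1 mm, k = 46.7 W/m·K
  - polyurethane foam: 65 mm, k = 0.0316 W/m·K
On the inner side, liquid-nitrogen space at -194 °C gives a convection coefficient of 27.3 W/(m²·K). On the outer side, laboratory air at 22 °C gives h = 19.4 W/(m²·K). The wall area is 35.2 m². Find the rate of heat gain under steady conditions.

Q ≈ 3540 W

Model the wall as resistances in series:
R_inner film = 1/(h_i·A) = 1/(27.3×35.2) = 0.001041 K/W
R_cast iron = L/(kA) = 0.0011/(46.7×35.2) = 6.692×10^-7 K/W
R_polyurethane foam = L/(kA) = 0.065/(0.0316×35.2) = 0.05844 K/W
R_outer film = 1/(h_o·A) = 1/(19.4×35.2) = 0.001464 K/W
R_total = 0.06094 K/W
Q = ΔT / R_total = 216 / 0.06094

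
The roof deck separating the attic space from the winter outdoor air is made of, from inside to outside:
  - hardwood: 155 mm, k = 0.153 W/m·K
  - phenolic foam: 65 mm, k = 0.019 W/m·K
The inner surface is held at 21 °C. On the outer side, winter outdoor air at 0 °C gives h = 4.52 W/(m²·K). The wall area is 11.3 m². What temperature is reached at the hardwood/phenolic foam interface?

T ≈ 16.4 °C

Model the wall as resistances in series:
R_hardwood = L/(kA) = 0.155/(0.153×11.3) = 0.08965 K/W
R_phenolic foam = L/(kA) = 0.065/(0.019×11.3) = 0.3027 K/W
R_outer film = 1/(h_o·A) = 1/(4.52×11.3) = 0.01958 K/W
R_total = 0.412 K/W;  Q = ΔT/R_total = 21/0.412 = 50.97 W
T_interface = T_inner − Q·ΣR(inner→interface) = 21 − 51×0.08965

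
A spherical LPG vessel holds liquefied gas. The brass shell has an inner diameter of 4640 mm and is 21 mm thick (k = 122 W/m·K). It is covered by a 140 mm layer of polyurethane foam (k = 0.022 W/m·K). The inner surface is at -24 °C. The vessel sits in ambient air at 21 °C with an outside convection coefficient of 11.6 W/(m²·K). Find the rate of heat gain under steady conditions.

Q ≈ 510 W

For a spherical shell R = (1/r₁ − 1/r₂)/(4πk); film R = 1/(h·4πr²). In series:
R_brass shell = (1/2.32 − 1/2.341)/(4π×122) = 2.522×10^-6 K/W
R_polyurethane foam = (1/2.341 − 1/2.481)/(4π×0.022) = 0.08719 K/W
R_outer film = 1/(h·4πr_o²) = 1/(11.6×4π×2.481²) = 0.001114 K/W
R_total = 0.08831 K/W
Q = ΔT/R_total = 45/0.08831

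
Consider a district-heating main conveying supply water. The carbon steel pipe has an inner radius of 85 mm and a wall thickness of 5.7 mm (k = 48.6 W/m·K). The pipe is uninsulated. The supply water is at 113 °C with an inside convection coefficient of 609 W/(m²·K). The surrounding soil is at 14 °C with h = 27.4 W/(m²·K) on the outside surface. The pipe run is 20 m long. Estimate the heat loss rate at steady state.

Treating each annulus and film as a series resistance:
R_inner film = 1/(h_i·2πr₁L) = 1/(609×2π×0.085×20) = 1.537×10^-4 K/W
R_carbon steel pipe wall = ln(90.7/85)/(2π×48.6×20) = 1.063×10^-5 K/W
R_outer film = 1/(h_o·2πr_oL) = 1/(27.4×2π×0.0907×20) = 0.003202 K/W
R_total = 0.003366 K/W
Q = ΔT/R_total = 99/0.003366

Q ≈ 29400 W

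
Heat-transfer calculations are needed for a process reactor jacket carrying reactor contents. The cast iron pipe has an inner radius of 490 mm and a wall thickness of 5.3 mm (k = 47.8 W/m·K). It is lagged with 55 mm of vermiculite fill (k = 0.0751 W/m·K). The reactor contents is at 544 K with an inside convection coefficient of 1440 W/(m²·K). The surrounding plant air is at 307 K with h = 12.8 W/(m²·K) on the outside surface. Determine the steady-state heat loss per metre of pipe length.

q′ ≈ 963 W/m

Per-layer cylindrical resistances, series-summed:
R_inner film = 1/(h_i·2πr₁L) = 1/(1440×2π×0.49×1) = 2.256×10^-4 K/W
R_cast iron pipe wall = ln(495.3/490)/(2π×47.8×1) = 3.582×10^-5 K/W
R_vermiculite fill = ln(550.3/495.3)/(2π×0.0751×1) = 0.2232 K/W
R_outer film = 1/(h_o·2πr_oL) = 1/(12.8×2π×0.5503×1) = 0.02259 K/W
R_total = 0.246 K/W
Q = ΔT/R_total = 237/0.246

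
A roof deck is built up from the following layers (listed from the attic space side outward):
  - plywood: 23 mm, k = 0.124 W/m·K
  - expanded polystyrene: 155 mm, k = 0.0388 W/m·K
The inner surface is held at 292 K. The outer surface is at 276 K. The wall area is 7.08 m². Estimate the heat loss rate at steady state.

Treating each layer as a thermal resistance in series:
R_plywood = L/(kA) = 0.023/(0.124×7.08) = 0.0262 K/W
R_expanded polystyrene = L/(kA) = 0.155/(0.0388×7.08) = 0.5642 K/W
R_total = 0.5904 K/W
Q = ΔT / R_total = 16 / 0.5904

Q ≈ 27.1 W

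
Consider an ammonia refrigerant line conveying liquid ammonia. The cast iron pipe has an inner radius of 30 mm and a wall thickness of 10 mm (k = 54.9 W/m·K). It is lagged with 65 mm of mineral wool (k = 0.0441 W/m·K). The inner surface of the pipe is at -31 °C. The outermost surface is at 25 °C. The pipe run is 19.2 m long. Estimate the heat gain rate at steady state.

Q ≈ 309 W

Cylindrical conduction, so R = ln(r₂/r₁)/(2πkL) per layer, in series:
R_cast iron pipe wall = ln(40/30)/(2π×54.9×19.2) = 4.344×10^-5 K/W
R_mineral wool = ln(105/40)/(2π×0.0441×19.2) = 0.1814 K/W
R_total = 0.1814 K/W
Q = ΔT/R_total = 56/0.1814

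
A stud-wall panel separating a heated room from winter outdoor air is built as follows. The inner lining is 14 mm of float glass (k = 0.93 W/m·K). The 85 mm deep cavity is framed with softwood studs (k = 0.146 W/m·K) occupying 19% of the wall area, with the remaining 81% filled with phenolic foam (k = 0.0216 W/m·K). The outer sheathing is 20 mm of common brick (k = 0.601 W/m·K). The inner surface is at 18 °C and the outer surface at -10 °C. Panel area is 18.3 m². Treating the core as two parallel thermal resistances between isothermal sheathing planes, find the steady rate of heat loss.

Q ≈ 266 W

Sheathing layers in series; stud and cavity paths in parallel between them.
R_inner = 0.014/(0.93×18.3) = 8.226×10^-4 K/W
R_stud  = 0.085/(0.146×0.19×18.3) = 0.1674 K/W
R_cav   = 0.085/(0.0216×0.81×18.3) = 0.2655 K/W
1/R_core = 1/R_stud + 1/R_cav → R_core = 0.1027 K/W
R_outer = 0.02/(0.601×18.3) = 0.001818 K/W
R_total = 0.1053 K/W
Q = ΔT/R_total = 28/0.1053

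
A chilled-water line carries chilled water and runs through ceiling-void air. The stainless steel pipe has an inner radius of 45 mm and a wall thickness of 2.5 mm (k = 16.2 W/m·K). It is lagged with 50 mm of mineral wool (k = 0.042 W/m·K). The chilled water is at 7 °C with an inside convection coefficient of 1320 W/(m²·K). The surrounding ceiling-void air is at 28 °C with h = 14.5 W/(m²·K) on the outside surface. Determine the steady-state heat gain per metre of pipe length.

Radial resistances (cylindrical: R_cond = ln(r_o/r_i)/(2πkL), R_conv = 1/(h·2πrL)):
R_inner film = 1/(h_i·2πr₁L) = 1/(1320×2π×0.045×1) = 0.002679 K/W
R_stainless steel pipe wall = ln(47.5/45)/(2π×16.2×1) = 5.312×10^-4 K/W
R_mineral wool = ln(97.5/47.5)/(2π×0.042×1) = 2.725 K/W
R_outer film = 1/(h_o·2πr_oL) = 1/(14.5×2π×0.0975×1) = 0.1126 K/W
R_total = 2.841 K/W
Q = ΔT/R_total = 21/2.841

q′ ≈ 7.39 W/m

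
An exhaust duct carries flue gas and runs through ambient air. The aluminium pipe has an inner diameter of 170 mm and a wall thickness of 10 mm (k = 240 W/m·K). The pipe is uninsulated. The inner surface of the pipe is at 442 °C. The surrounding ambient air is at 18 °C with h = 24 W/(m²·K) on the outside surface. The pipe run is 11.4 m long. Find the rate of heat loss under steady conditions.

Q ≈ 69200 W

Cylindrical conduction, so R = ln(r₂/r₁)/(2πkL) per layer, in series:
R_aluminium pipe wall = ln(95/85)/(2π×240×11.4) = 6.47×10^-6 K/W
R_outer film = 1/(h_o·2πr_oL) = 1/(24×2π×0.095×11.4) = 0.006123 K/W
R_total = 0.00613 K/W
Q = ΔT/R_total = 424/0.00613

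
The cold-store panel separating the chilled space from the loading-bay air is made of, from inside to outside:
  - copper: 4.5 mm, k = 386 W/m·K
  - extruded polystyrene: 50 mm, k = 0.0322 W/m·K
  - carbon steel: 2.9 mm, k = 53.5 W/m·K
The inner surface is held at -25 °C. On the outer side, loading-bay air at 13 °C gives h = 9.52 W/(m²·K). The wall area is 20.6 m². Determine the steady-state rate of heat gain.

Q ≈ 472 W

Treating each layer as a thermal resistance in series:
R_copper = L/(kA) = 0.0045/(386×20.6) = 5.659×10^-7 K/W
R_extruded polystyrene = L/(kA) = 0.05/(0.0322×20.6) = 0.07538 K/W
R_carbon steel = L/(kA) = 0.0029/(53.5×20.6) = 2.631×10^-6 K/W
R_outer film = 1/(h_o·A) = 1/(9.52×20.6) = 0.005099 K/W
R_total = 0.08048 K/W
Q = ΔT / R_total = 38 / 0.08048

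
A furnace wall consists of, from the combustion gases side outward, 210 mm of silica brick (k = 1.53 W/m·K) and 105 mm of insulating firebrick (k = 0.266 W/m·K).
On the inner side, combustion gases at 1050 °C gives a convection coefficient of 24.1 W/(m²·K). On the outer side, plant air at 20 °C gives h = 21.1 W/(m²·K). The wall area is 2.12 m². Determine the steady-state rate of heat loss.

Q ≈ 3520 W

Using the resistance-network approach (series):
R_inner film = 1/(h_i·A) = 1/(24.1×2.12) = 0.01957 K/W
R_silica brick = L/(kA) = 0.21/(1.53×2.12) = 0.06474 K/W
R_insulating firebrick = L/(kA) = 0.105/(0.266×2.12) = 0.1862 K/W
R_outer film = 1/(h_o·A) = 1/(21.1×2.12) = 0.02236 K/W
R_total = 0.2929 K/W
Q = ΔT / R_total = 1030 / 0.2929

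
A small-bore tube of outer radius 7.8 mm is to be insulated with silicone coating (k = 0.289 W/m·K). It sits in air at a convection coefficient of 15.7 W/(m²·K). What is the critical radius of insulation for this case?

r_cr ≈ 18.4 mm

For a cylinder r_cr = k/h = 0.289/15.7
r_cr = 18.4 mm; since the bare radius (7.8 mm) is below r_cr, adding a thin layer of insulation will *increase* heat loss.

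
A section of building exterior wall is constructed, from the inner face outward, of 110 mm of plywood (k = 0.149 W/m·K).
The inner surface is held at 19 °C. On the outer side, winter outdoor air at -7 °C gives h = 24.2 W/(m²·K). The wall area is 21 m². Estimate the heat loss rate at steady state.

Thermal resistances in series:
R_plywood = L/(kA) = 0.11/(0.149×21) = 0.03516 K/W
R_outer film = 1/(h_o·A) = 1/(24.2×21) = 0.001968 K/W
R_total = 0.03712 K/W
Q = ΔT / R_total = 26 / 0.03712

Q ≈ 700 W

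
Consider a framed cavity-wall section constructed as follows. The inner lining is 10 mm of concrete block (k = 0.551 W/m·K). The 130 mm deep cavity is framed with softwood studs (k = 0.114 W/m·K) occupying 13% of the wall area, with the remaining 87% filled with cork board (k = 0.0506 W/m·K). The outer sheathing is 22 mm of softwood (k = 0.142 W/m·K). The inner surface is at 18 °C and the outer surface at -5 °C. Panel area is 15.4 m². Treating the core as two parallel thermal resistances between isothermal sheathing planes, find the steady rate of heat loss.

Q ≈ 149 W

Sheathing layers in series; stud and cavity paths in parallel between them.
R_inner = 0.01/(0.551×15.4) = 0.001178 K/W
R_stud  = 0.13/(0.114×0.13×15.4) = 0.5696 K/W
R_cav   = 0.13/(0.0506×0.87×15.4) = 0.1918 K/W
1/R_core = 1/R_stud + 1/R_cav → R_core = 0.1435 K/W
R_outer = 0.022/(0.142×15.4) = 0.01006 K/W
R_total = 0.1547 K/W
Q = ΔT/R_total = 23/0.1547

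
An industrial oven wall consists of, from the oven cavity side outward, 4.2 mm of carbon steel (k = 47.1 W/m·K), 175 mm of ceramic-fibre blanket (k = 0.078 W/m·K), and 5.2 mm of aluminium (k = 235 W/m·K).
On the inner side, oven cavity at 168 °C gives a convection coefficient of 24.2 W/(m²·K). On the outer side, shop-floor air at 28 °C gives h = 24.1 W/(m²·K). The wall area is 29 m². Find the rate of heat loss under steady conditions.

Q ≈ 1750 W

Treating each layer as a thermal resistance in series:
R_inner film = 1/(h_i·A) = 1/(24.2×29) = 0.001425 K/W
R_carbon steel = L/(kA) = 0.0042/(47.1×29) = 3.075×10^-6 K/W
R_ceramic-fibre blanket = L/(kA) = 0.175/(0.078×29) = 0.07737 K/W
R_aluminium = L/(kA) = 0.0052/(235×29) = 7.63×10^-7 K/W
R_outer film = 1/(h_o·A) = 1/(24.1×29) = 0.001431 K/W
R_total = 0.08022 K/W
Q = ΔT / R_total = 140 / 0.08022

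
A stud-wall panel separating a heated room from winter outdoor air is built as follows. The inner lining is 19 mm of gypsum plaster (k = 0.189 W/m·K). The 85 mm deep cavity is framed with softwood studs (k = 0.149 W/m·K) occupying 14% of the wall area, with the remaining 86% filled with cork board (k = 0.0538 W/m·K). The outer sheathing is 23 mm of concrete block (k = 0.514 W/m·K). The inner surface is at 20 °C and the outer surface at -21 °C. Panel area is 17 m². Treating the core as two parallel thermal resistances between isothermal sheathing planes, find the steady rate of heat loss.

Sheathing layers in series; stud and cavity paths in parallel between them.
R_inner = 0.019/(0.189×17) = 0.005913 K/W
R_stud  = 0.085/(0.149×0.14×17) = 0.2397 K/W
R_cav   = 0.085/(0.0538×0.86×17) = 0.1081 K/W
1/R_core = 1/R_stud + 1/R_cav → R_core = 0.07448 K/W
R_outer = 0.023/(0.514×17) = 0.002632 K/W
R_total = 0.08303 K/W
Q = ΔT/R_total = 41/0.08303

Q ≈ 494 W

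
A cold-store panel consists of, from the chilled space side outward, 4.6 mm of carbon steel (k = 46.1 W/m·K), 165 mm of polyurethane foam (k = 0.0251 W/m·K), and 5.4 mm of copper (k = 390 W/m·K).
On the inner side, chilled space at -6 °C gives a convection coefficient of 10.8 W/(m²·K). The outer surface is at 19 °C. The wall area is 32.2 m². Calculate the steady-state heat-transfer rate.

Thermal resistances in series:
R_inner film = 1/(h_i·A) = 1/(10.8×32.2) = 0.002876 K/W
R_carbon steel = L/(kA) = 0.0046/(46.1×32.2) = 3.099×10^-6 K/W
R_polyurethane foam = L/(kA) = 0.165/(0.0251×32.2) = 0.2042 K/W
R_copper = L/(kA) = 0.0054/(390×32.2) = 4.3×10^-7 K/W
R_total = 0.207 K/W
Q = ΔT / R_total = 25 / 0.207

Q ≈ 121 W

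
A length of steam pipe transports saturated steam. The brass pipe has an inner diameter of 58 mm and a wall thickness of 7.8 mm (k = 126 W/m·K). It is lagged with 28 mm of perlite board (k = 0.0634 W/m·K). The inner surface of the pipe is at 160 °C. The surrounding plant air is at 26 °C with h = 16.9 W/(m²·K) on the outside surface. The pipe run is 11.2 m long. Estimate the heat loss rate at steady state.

Cylindrical conduction, so R = ln(r₂/r₁)/(2πkL) per layer, in series:
R_brass pipe wall = ln(36.8/29)/(2π×126×11.2) = 2.686×10^-5 K/W
R_perlite board = ln(64.8/36.8)/(2π×0.0634×11.2) = 0.1268 K/W
R_outer film = 1/(h_o·2πr_oL) = 1/(16.9×2π×0.0648×11.2) = 0.01298 K/W
R_total = 0.1398 K/W
Q = ΔT/R_total = 134/0.1398

Q ≈ 958 W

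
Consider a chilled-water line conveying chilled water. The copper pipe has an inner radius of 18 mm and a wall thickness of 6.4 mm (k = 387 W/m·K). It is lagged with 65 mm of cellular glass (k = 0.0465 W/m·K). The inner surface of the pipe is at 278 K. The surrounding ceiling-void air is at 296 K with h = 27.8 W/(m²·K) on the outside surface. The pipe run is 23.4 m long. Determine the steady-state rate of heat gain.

Q ≈ 93.4 W

Cylindrical conduction, so R = ln(r₂/r₁)/(2πkL) per layer, in series:
R_copper pipe wall = ln(24.4/18)/(2π×387×23.4) = 5.346×10^-6 K/W
R_cellular glass = ln(89.4/24.4)/(2π×0.0465×23.4) = 0.1899 K/W
R_outer film = 1/(h_o·2πr_oL) = 1/(27.8×2π×0.0894×23.4) = 0.002737 K/W
R_total = 0.1927 K/W
Q = ΔT/R_total = 18/0.1927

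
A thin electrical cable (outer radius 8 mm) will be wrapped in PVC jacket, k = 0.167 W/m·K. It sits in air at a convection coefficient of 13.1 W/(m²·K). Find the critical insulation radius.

r_cr ≈ 12.7 mm

For a cylinder r_cr = k/h = 0.167/13.1
r_cr = 12.7 mm; since the bare radius (8 mm) is below r_cr, adding a thin layer of insulation will *increase* heat loss.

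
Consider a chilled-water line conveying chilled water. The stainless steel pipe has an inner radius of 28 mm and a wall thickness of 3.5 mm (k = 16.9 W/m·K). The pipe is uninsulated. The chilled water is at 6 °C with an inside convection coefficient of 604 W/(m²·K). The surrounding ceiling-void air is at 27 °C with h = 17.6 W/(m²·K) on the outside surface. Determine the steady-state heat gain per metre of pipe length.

Per-layer cylindrical resistances, series-summed:
R_inner film = 1/(h_i·2πr₁L) = 1/(604×2π×0.028×1) = 0.009411 K/W
R_stainless steel pipe wall = ln(31.5/28)/(2π×16.9×1) = 0.001109 K/W
R_outer film = 1/(h_o·2πr_oL) = 1/(17.6×2π×0.0315×1) = 0.2871 K/W
R_total = 0.2976 K/W
Q = ΔT/R_total = 21/0.2976

q′ ≈ 70.6 W/m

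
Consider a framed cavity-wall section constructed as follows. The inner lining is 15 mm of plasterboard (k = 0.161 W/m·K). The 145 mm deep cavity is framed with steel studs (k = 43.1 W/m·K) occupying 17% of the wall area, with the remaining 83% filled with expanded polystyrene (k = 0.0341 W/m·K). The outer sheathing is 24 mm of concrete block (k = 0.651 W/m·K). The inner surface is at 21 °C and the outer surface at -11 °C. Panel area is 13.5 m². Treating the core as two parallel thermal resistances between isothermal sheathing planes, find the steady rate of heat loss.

Q ≈ 2880 W

Sheathing layers in series; stud and cavity paths in parallel between them.
R_inner = 0.015/(0.161×13.5) = 0.006901 K/W
R_stud  = 0.145/(43.1×0.17×13.5) = 0.001466 K/W
R_cav   = 0.145/(0.0341×0.83×13.5) = 0.3795 K/W
1/R_core = 1/R_stud + 1/R_cav → R_core = 0.00146 K/W
R_outer = 0.024/(0.651×13.5) = 0.002731 K/W
R_total = 0.01109 K/W
Q = ΔT/R_total = 32/0.01109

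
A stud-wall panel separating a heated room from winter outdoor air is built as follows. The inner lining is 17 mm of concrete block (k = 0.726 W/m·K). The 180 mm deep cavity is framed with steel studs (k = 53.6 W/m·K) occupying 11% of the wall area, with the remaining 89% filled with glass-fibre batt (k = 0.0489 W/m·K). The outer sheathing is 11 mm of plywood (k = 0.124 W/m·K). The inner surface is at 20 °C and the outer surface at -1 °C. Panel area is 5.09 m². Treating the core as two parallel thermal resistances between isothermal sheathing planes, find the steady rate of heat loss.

Sheathing layers in series; stud and cavity paths in parallel between them.
R_inner = 0.017/(0.726×5.09) = 0.0046 K/W
R_stud  = 0.18/(53.6×0.11×5.09) = 0.005998 K/W
R_cav   = 0.18/(0.0489×0.89×5.09) = 0.8126 K/W
1/R_core = 1/R_stud + 1/R_cav → R_core = 0.005954 K/W
R_outer = 0.011/(0.124×5.09) = 0.01743 K/W
R_total = 0.02798 K/W
Q = ΔT/R_total = 21/0.02798

Q ≈ 750 W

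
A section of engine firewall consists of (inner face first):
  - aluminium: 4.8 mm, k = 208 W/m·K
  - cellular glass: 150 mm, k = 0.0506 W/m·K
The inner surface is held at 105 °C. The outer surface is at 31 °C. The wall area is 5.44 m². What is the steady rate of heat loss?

Thermal resistances in series:
R_aluminium = L/(kA) = 0.0048/(208×5.44) = 4.242×10^-6 K/W
R_cellular glass = L/(kA) = 0.15/(0.0506×5.44) = 0.5449 K/W
R_total = 0.5449 K/W
Q = ΔT / R_total = 74 / 0.5449

Q ≈ 136 W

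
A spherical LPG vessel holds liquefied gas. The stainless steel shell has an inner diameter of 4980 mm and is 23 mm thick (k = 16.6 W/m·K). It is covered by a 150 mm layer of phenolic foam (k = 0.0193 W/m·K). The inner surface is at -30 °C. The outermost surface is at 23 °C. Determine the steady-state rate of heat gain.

Spherical conduction: R = (1/r_in − 1/r_out)/(4πk) per layer; series-sum.
R_stainless steel shell = (1/2.49 − 1/2.513)/(4π×16.6) = 1.762×10^-5 K/W
R_phenolic foam = (1/2.513 − 1/2.663)/(4π×0.0193) = 0.09242 K/W
R_total = 0.09244 K/W
Q = ΔT/R_total = 53/0.09244

Q ≈ 573 W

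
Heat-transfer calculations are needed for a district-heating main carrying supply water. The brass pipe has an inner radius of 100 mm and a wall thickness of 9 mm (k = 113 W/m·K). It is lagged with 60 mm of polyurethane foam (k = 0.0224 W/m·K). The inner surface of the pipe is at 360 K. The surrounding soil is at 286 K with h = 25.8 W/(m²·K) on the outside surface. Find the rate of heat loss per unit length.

Radial resistances (cylindrical: R_cond = ln(r_o/r_i)/(2πkL), R_conv = 1/(h·2πrL)):
R_brass pipe wall = ln(109/100)/(2π×113×1) = 1.214×10^-4 K/W
R_polyurethane foam = ln(169/109)/(2π×0.0224×1) = 3.116 K/W
R_outer film = 1/(h_o·2πr_oL) = 1/(25.8×2π×0.169×1) = 0.0365 K/W
R_total = 3.153 K/W
Q = ΔT/R_total = 74/3.153

q′ ≈ 23.5 W/m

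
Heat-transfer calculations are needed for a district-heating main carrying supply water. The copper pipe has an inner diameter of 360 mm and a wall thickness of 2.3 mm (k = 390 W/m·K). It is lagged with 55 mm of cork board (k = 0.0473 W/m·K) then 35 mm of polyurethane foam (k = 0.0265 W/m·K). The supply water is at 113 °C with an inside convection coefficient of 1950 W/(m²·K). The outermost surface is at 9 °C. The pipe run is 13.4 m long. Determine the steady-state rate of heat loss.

Treating each annulus and film as a series resistance:
R_inner film = 1/(h_i·2πr₁L) = 1/(1950×2π×0.18×13.4) = 3.384×10^-5 K/W
R_copper pipe wall = ln(182.3/180)/(2π×390×13.4) = 3.867×10^-7 K/W
R_cork board = ln(237.3/182.3)/(2π×0.0473×13.4) = 0.06621 K/W
R_polyurethane foam = ln(272.3/237.3)/(2π×0.0265×13.4) = 0.06166 K/W
R_total = 0.1279 K/W
Q = ΔT/R_total = 104/0.1279

Q ≈ 813 W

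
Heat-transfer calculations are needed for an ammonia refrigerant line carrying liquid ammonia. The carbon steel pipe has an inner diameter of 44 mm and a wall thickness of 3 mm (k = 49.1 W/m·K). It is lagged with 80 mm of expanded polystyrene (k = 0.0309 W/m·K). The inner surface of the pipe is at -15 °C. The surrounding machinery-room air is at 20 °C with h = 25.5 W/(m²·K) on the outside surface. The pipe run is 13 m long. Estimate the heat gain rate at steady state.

Per-layer cylindrical resistances, series-summed:
R_carbon steel pipe wall = ln(25/22)/(2π×49.1×13) = 3.187×10^-5 K/W
R_expanded polystyrene = ln(105/25)/(2π×0.0309×13) = 0.5686 K/W
R_outer film = 1/(h_o·2πr_oL) = 1/(25.5×2π×0.105×13) = 0.004572 K/W
R_total = 0.5732 K/W
Q = ΔT/R_total = 35/0.5732

Q ≈ 61.1 W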